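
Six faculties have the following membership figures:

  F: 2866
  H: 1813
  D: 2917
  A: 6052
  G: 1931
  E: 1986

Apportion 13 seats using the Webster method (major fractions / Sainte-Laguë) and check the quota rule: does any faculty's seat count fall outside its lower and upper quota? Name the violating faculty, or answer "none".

Standard quotas: F 2.121, H 1.342, D 2.159, A 4.479, G 1.429, E 1.470.
Webster allocation: F 2, H 1, D 2, A 5, G 1, E 2.
Every allocation lies between the lower and upper quota.

none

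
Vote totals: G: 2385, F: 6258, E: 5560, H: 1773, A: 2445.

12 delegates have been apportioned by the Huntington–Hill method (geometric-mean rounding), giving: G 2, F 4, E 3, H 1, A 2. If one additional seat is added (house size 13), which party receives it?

E

Priority for the next seat is population ÷ (√(s·(s+1))).
Priorities: G 973.672, F 1399.331, E 1605.034, H 1253.700, A 998.167.
Highest priority: E.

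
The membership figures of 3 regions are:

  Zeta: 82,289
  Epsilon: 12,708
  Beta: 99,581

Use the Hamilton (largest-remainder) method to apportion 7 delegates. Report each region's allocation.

Zeta: 3, Epsilon: 0, Beta: 4

Standard divisor: 194578 ÷ 7 ≈ 27796.857.
Standard quotas: Zeta 2.9604, Epsilon 0.4572, Beta 3.5825.
Lower quotas: Zeta 2, Epsilon 0, Beta 3 (sum 5, leaving 2 seats).
Remainders in descending order: Zeta 0.9604, Beta 0.5825, Epsilon 0.4572.
The surplus seats go to Zeta, Beta.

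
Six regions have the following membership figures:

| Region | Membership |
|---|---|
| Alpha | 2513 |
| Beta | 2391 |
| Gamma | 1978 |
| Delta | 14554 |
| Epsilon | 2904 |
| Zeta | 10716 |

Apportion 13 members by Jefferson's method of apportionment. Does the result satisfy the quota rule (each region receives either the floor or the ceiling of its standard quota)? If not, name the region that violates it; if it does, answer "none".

none

Standard quotas: Alpha 0.932, Beta 0.887, Gamma 0.734, Delta 5.397, Epsilon 1.077, Zeta 3.974.
Jefferson allocation: Alpha 1, Beta 1, Gamma 0, Delta 6, Epsilon 1, Zeta 4.
Every allocation lies between the lower and upper quota.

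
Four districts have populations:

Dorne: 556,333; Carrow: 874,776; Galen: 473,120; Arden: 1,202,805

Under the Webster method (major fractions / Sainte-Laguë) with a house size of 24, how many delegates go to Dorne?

Standard divisor 3107034/24 ≈ 129459.75; standard quotas: Dorne 4.297, Carrow 6.757, Galen 3.655, Arden 9.291.
Rounding to the nearest integer gives Dorne 4, Carrow 7, Galen 4, Arden 9 — total 24, matching the house size, so no adjustment is needed.
Dorne receives 4.

4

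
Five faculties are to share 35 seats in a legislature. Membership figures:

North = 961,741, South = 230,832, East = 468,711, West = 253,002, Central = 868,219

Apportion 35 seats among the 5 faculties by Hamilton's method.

North: 12; South: 3; East: 6; West: 3; Central: 11

Total 2782505; standard divisor 2782505/35 ≈ 79500.143.
Standard quotas: North 12.0973, South 2.9035, East 5.8957, West 3.1824, Central 10.9210.
Lower quotas: North 12, South 2, East 5, West 3, Central 10 (sum 32, leaving 3 seats).
Remainders in descending order: Central 0.9210, South 0.9035, East 0.8957, West 0.1824, North 0.0973.
The surplus seats go to Central, South, East.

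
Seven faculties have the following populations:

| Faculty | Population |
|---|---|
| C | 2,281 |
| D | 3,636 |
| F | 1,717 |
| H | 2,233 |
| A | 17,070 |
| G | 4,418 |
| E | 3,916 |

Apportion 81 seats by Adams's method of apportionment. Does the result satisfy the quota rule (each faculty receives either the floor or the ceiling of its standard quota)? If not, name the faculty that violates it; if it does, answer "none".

Standard quotas: C 5.238, D 8.350, F 3.943, H 5.128, A 39.201, G 10.146, E 8.993.
Adams allocation: C 6, D 9, F 4, H 5, A 38, G 10, E 9.
A has quota 39.201 (lower 39, upper 40) but receives 38 — outside the quota interval.

A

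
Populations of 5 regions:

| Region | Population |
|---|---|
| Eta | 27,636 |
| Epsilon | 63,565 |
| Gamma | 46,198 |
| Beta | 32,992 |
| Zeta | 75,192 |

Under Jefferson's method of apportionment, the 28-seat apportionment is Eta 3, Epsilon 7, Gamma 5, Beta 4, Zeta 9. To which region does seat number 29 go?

Priority for the next seat is population ÷ (current seats + 1).
Priorities: Eta 6909.000, Epsilon 7945.625, Gamma 7699.667, Beta 6598.400, Zeta 7519.200.
Highest priority: Epsilon.

Epsilon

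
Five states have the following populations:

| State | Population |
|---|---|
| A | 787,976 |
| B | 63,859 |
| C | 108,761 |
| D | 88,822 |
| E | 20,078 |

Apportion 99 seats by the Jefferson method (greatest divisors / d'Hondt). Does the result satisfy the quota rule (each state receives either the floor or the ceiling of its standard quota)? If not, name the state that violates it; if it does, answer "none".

Standard quotas: A 72.941, B 5.911, C 10.068, D 8.222, E 1.859.
Jefferson allocation: A 74, B 6, C 10, D 8, E 1.
A has quota 72.941 (lower 72, upper 73) but receives 74 — outside the quota interval.

A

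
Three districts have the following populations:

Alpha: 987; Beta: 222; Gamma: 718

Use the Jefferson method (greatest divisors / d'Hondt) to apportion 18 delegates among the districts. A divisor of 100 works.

With modified divisor 100: modified quotas Alpha 9.870, Beta 2.220, Gamma 7.180.
Rounding down: Alpha 9, Beta 2, Gamma 7 (total 18).

Alpha=9, Beta=2, Gamma=7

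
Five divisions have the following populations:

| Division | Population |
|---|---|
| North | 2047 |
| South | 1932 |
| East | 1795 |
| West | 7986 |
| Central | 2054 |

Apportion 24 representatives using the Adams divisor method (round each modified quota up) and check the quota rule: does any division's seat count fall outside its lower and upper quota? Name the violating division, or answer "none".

Standard quotas: North 3.107, South 2.932, East 2.724, West 12.120, Central 3.117.
Adams allocation: North 3, South 3, East 3, West 12, Central 3.
Every allocation lies between the lower and upper quota.

none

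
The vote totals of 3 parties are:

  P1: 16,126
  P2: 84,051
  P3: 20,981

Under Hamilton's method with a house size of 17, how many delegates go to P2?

12

The standard divisor is 121158/17 ≈ 7126.941.
Standard quotas: P1 2.2627, P2 11.7934, P3 2.9439.
Lower quotas: P1 2, P2 11, P3 2 (sum 15, leaving 2 seats).
Remainders in descending order: P3 0.9439, P2 0.7934, P1 0.2627.
The surplus seats go to P3, P2.
P2 receives 12.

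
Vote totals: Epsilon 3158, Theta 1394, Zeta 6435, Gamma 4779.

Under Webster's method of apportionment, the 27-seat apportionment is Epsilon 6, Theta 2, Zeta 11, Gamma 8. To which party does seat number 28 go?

Priority for the next seat is population ÷ (current seats + 0.5).
Priorities: Epsilon 485.846, Theta 557.600, Zeta 559.565, Gamma 562.235.
Highest priority: Gamma.

Gamma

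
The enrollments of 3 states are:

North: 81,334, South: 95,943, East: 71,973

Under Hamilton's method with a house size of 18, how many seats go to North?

The standard divisor is 249250/18 ≈ 13847.222.
Standard quotas: North 5.8737, South 6.9287, East 5.1976.
Lower quotas: North 5, South 6, East 5 (sum 16, leaving 2 seats).
Remainders in descending order: South 0.9287, North 0.8737, East 0.1976.
Largest remainders: South, North receive the extra seats.
North receives 6.

6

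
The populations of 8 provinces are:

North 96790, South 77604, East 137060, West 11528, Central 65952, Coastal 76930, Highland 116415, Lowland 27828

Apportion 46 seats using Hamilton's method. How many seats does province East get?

Total 610107; standard divisor 610107/46 ≈ 13263.196.
Standard quotas: North 7.2976, South 5.8511, East 10.3339, West 0.8692, Central 4.9726, Coastal 5.8003, Highland 8.7773, Lowland 2.0981.
Lower quotas: North 7, South 5, East 10, West 0, Central 4, Coastal 5, Highland 8, Lowland 2 (sum 41, leaving 5 seats).
Remainders in descending order: Central 0.9726, West 0.8692, South 0.8511, Coastal 0.8003, Highland 0.7773, East 0.3339, North 0.2976, Lowland 0.0981.
The surplus seats go to Central, West, South, Coastal, Highland.
East receives 10.

10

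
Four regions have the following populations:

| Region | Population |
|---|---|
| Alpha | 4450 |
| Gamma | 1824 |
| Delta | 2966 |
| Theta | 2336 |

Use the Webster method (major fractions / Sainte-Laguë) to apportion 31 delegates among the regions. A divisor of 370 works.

Alpha 12, Gamma 5, Delta 8, Theta 6

With modified divisor 370: modified quotas Alpha 12.027, Gamma 4.930, Delta 8.016, Theta 6.314.
Rounding to the nearest integer: Alpha 12, Gamma 5, Delta 8, Theta 6 (total 31).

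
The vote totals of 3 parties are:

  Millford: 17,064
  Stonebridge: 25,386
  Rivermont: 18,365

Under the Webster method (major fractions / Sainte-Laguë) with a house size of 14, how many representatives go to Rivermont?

4

Standard divisor 60815/14 ≈ 4343.929; standard quotas: Millford 3.928, Stonebridge 5.844, Rivermont 4.228.
Rounding to the nearest integer gives Millford 4, Stonebridge 6, Rivermont 4 — total 14, matching the house size, so no adjustment is needed.
Rivermont receives 4.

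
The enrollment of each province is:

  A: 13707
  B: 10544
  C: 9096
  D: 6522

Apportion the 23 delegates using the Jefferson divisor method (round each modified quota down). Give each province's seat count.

A 8, B 6, C 5, D 4

Standard divisor 39869/23 ≈ 1733.435; standard quotas: A 7.907, B 6.083, C 5.247, D 3.762.
Rounding down gives 7, 6, 5, 3 = 21 seats, so the divisor must be adjusted.
With modified divisor 1600: modified quotas A 8.567, B 6.590, C 5.685, D 4.076.
Rounding down: A 8, B 6, C 5, D 4 (total 23).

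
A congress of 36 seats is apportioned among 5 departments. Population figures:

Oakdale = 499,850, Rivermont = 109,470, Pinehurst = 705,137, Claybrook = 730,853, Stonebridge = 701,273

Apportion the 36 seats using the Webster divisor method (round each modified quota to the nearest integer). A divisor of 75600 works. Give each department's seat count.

Oakdale=7; Rivermont=1; Pinehurst=9; Claybrook=10; Stonebridge=9

With modified divisor 75600: modified quotas Oakdale 6.612, Rivermont 1.448, Pinehurst 9.327, Claybrook 9.667, Stonebridge 9.276.
Rounding to the nearest integer: Oakdale 7, Rivermont 1, Pinehurst 9, Claybrook 10, Stonebridge 9 (total 36).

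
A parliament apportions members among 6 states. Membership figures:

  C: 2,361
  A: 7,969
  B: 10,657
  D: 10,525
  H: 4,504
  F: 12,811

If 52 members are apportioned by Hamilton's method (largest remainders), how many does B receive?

11

The standard divisor is 48827/52 ≈ 938.981.
Standard quotas: C 2.5144, A 8.4869, B 11.3495, D 11.2090, H 4.7967, F 13.6435.
Lower quotas: C 2, A 8, B 11, D 11, H 4, F 13 (sum 49, leaving 3 seats).
Remainders in descending order: H 0.7967, F 0.6435, C 0.5144, A 0.4869, B 0.3495, D 0.2090.
The surplus seats go to H, F, C.
B receives 11.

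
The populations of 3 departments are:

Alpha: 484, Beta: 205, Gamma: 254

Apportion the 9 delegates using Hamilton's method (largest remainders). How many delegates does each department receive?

Alpha=5; Beta=2; Gamma=2

The standard divisor is 943/9 ≈ 104.778.
Standard quotas: Alpha 4.619, Beta 1.957, Gamma 2.424.
Lower quotas: Alpha 4, Beta 1, Gamma 2 (sum 7, leaving 2 seats).
Remainders in descending order: Beta 0.957, Alpha 0.619, Gamma 0.424.
The surplus seats go to Beta, Alpha.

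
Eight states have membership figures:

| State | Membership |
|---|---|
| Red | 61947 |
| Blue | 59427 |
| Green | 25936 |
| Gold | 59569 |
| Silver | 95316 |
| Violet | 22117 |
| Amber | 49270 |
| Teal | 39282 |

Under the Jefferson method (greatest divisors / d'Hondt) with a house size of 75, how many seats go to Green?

4

Standard divisor 412864/75 ≈ 5504.853; standard quotas: Red 11.253, Blue 10.795, Green 4.711, Gold 10.821, Silver 17.315, Violet 4.018, Amber 8.950, Teal 7.136.
Rounding down gives 11, 10, 4, 10, 17, 4, 8, 7 = 71 seats, so the divisor must be adjusted.
With modified divisor 5240: modified quotas Red 11.822, Blue 11.341, Green 4.950, Gold 11.368, Silver 18.190, Violet 4.221, Amber 9.403, Teal 7.497.
Rounding down: Red 11, Blue 11, Green 4, Gold 11, Silver 18, Violet 4, Amber 9, Teal 7 (total 75).
Green receives 4.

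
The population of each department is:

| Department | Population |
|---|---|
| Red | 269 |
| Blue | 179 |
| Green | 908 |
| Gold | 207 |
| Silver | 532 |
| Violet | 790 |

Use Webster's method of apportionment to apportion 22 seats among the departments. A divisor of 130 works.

With modified divisor 130: modified quotas Red 2.069, Blue 1.377, Green 6.985, Gold 1.592, Silver 4.092, Violet 6.077.
Rounding to the nearest integer: Red 2, Blue 1, Green 7, Gold 2, Silver 4, Violet 6 (total 22).

Red 2; Blue 1; Green 7; Gold 2; Silver 4; Violet 6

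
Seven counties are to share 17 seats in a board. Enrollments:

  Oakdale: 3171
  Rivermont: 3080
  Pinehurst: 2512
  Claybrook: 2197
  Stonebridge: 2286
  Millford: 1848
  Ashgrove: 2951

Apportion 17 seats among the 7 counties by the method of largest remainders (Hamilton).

Standard divisor: 18045 ÷ 17 ≈ 1061.471.
Standard quotas: Oakdale 2.987, Rivermont 2.902, Pinehurst 2.367, Claybrook 2.070, Stonebridge 2.154, Millford 1.741, Ashgrove 2.780.
Lower quotas: Oakdale 2, Rivermont 2, Pinehurst 2, Claybrook 2, Stonebridge 2, Millford 1, Ashgrove 2 (sum 13, leaving 4 seats).
Remainders in descending order: Oakdale 0.987, Rivermont 0.902, Ashgrove 0.780, Millford 0.741, Pinehurst 0.367, Stonebridge 0.154, Claybrook 0.070.
Largest remainders: Oakdale, Rivermont, Ashgrove, Millford receive the extra seats.

Oakdale=3, Rivermont=3, Pinehurst=2, Claybrook=2, Stonebridge=2, Millford=2, Ashgrove=3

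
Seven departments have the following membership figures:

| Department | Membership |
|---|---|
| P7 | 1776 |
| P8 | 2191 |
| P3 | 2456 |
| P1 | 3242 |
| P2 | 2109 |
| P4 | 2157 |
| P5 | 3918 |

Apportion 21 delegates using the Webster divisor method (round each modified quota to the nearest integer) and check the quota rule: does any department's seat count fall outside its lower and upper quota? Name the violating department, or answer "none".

Standard quotas: P7 2.090, P8 2.578, P3 2.890, P1 3.814, P2 2.481, P4 2.538, P5 4.610.
Webster allocation: P7 2, P8 3, P3 3, P1 4, P2 2, P4 2, P5 5.
Every allocation lies between the lower and upper quota.

none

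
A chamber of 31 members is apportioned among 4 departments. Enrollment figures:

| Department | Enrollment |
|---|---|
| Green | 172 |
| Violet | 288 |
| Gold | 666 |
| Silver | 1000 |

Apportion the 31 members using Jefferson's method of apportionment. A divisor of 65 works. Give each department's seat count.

With modified divisor 65: modified quotas Green 2.646, Violet 4.431, Gold 10.246, Silver 15.385.
Rounding down: Green 2, Violet 4, Gold 10, Silver 15 (total 31).

Green 2; Violet 4; Gold 10; Silver 15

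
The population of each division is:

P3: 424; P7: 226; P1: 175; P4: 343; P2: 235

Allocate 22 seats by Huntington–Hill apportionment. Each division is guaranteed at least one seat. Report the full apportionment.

With divisor 65.3: modified quotas P3 6.493, P7 3.461, P1 2.680, P4 5.253, P2 3.599.
Geometric-mean thresholds: P3 √(6·7)=6.481, P7 √(3·4)=3.464, P1 √(2·3)=2.449, P4 √(5·6)=5.477, P2 √(3·4)=3.464.
Each quota rounded against its threshold gives P3 7, P7 3, P1 3, P4 5, P2 4 (total 22).

P3=7; P7=3; P1=3; P4=5; P2=4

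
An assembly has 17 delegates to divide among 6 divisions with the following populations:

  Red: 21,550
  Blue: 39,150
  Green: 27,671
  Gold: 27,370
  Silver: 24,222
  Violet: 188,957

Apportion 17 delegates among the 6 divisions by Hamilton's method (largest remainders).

The standard divisor is 328920/17 ≈ 19348.235.
Standard quotas: Red 1.1138, Blue 2.0234, Green 1.4302, Gold 1.4146, Silver 1.2519, Violet 9.7661.
Lower quotas: Red 1, Blue 2, Green 1, Gold 1, Silver 1, Violet 9 (sum 15, leaving 2 seats).
Remainders in descending order: Violet 0.7661, Green 0.4302, Gold 0.4146, Silver 0.2519, Red 0.1138, Blue 0.0234.
Largest remainders: Violet, Green receive the extra seats.

Red=1, Blue=2, Green=2, Gold=1, Silver=1, Violet=10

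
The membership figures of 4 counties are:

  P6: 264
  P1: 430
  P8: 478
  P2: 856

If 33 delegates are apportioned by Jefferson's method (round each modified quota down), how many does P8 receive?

8

Standard divisor 2028/33 ≈ 61.455; standard quotas: P6 4.296, P1 6.997, P8 7.778, P2 13.929.
Rounding down gives 4, 6, 7, 13 = 30 seats, so the divisor must be adjusted.
With modified divisor 58: modified quotas P6 4.552, P1 7.414, P8 8.241, P2 14.759.
Rounding down: P6 4, P1 7, P8 8, P2 14 (total 33).
P8 receives 8.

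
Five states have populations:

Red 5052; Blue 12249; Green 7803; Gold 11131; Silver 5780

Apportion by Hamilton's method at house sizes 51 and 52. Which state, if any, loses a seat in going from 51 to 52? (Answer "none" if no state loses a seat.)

At 51 seats: Red 6, Blue 15, Green 9, Gold 14, Silver 7.
At 52 seats: Red 6, Blue 15, Green 10, Gold 14, Silver 7.
No state's allocation decreased.

none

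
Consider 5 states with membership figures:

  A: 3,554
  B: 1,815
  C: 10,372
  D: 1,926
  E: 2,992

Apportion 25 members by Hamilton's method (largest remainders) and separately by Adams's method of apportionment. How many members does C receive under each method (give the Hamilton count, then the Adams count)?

13 and 12

Hamilton: A 4, B 2, C 13, D 2, E 4.
Adams: A 4, B 2, C 12, D 3, E 4.
C gets 13 under Hamilton and 12 under Adams.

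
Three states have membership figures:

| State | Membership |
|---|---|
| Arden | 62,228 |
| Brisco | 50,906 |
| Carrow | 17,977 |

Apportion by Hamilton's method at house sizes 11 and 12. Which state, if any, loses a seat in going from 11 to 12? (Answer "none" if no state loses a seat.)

Carrow

At 11 seats: Arden 5, Brisco 4, Carrow 2.
At 12 seats: Arden 6, Brisco 5, Carrow 1.
Carrow drops from 2 to 1.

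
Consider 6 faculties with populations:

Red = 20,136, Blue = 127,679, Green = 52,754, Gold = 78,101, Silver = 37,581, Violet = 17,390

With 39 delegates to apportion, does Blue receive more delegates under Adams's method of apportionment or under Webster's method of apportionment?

Adams: Red 3, Blue 14, Green 6, Gold 9, Silver 5, Violet 2.
Webster: Red 2, Blue 15, Green 6, Gold 9, Silver 5, Violet 2.
Blue gets 14 under Adams and 15 under Webster.

Webster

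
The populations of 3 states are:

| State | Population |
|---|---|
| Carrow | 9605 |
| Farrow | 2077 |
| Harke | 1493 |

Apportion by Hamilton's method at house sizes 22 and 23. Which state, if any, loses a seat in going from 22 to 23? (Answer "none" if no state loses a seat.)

Harke

At 22 seats: Carrow 16, Farrow 3, Harke 3.
At 23 seats: Carrow 17, Farrow 4, Harke 2.
Harke drops from 3 to 2.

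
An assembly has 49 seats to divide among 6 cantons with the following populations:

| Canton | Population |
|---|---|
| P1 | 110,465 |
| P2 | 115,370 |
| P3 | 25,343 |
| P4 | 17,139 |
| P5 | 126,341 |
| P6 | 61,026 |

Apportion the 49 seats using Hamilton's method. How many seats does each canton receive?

P1 12; P2 12; P3 3; P4 2; P5 14; P6 6

Total 455684; standard divisor 455684/49 ≈ 9299.673.
Standard quotas: P1 11.8784, P2 12.4058, P3 2.7251, P4 1.8430, P5 13.5855, P6 6.5622.
Lower quotas: P1 11, P2 12, P3 2, P4 1, P5 13, P6 6 (sum 45, leaving 4 seats).
Remainders in descending order: P1 0.8784, P4 0.8430, P3 0.7251, P5 0.5855, P6 0.5622, P2 0.4058.
Largest remainders: P1, P4, P3, P5 receive the extra seats.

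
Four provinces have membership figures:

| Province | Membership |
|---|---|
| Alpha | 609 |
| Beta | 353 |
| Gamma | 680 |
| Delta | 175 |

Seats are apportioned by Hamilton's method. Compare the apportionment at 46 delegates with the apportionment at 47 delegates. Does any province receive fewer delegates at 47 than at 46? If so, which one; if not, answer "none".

Delta

At 46 seats: Alpha 15, Beta 9, Gamma 17, Delta 5.
At 47 seats: Alpha 16, Beta 9, Gamma 18, Delta 4.
Delta drops from 5 to 4.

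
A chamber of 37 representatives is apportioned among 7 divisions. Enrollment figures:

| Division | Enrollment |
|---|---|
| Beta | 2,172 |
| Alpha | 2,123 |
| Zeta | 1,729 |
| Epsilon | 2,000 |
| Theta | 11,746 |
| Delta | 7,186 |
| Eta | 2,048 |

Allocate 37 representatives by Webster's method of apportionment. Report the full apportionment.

Beta: 3, Alpha: 3, Zeta: 2, Epsilon: 2, Theta: 15, Delta: 9, Eta: 3

Standard divisor 29004/37 ≈ 783.892; standard quotas: Beta 2.771, Alpha 2.708, Zeta 2.206, Epsilon 2.551, Theta 14.984, Delta 9.167, Eta 2.613.
Rounding to the nearest integer gives 3, 3, 2, 3, 15, 9, 3 = 38 seats, so the divisor must be adjusted.
With modified divisor 807.05: modified quotas Beta 2.691, Alpha 2.631, Zeta 2.142, Epsilon 2.478, Theta 14.554, Delta 8.904, Eta 2.538.
Rounding to the nearest integer: Beta 3, Alpha 3, Zeta 2, Epsilon 2, Theta 15, Delta 9, Eta 3 (total 37).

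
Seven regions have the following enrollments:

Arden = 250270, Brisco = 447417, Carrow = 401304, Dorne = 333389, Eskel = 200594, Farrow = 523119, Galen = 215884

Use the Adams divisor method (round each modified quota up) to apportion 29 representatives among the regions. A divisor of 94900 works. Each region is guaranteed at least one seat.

With modified divisor 94900: modified quotas Arden 2.637, Brisco 4.715, Carrow 4.229, Dorne 3.513, Eskel 2.114, Farrow 5.512, Galen 2.275.
Rounding up: Arden 3, Brisco 5, Carrow 5, Dorne 4, Eskel 3, Farrow 6, Galen 3 (total 29).

Arden 3, Brisco 5, Carrow 5, Dorne 4, Eskel 3, Farrow 6, Galen 3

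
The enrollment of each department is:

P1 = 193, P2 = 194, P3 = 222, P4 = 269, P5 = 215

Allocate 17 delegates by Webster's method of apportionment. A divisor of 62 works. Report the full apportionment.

P1=3, P2=3, P3=4, P4=4, P5=3

With modified divisor 62: modified quotas P1 3.113, P2 3.129, P3 3.581, P4 4.339, P5 3.468.
Rounding to the nearest integer: P1 3, P2 3, P3 4, P4 4, P5 3 (total 17).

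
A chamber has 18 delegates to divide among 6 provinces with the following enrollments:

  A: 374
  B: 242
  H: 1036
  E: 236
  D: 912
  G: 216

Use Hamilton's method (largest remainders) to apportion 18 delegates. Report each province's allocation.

Total 3016; standard divisor 3016/18 ≈ 167.556.
Standard quotas: A 2.232, B 1.444, H 6.183, E 1.408, D 5.443, G 1.289.
Lower quotas: A 2, B 1, H 6, E 1, D 5, G 1 (sum 16, leaving 2 seats).
Remainders in descending order: B 0.444, D 0.443, E 0.408, G 0.289, A 0.232, H 0.183.
The surplus seats go to B, D.

A=2; B=2; H=6; E=1; D=6; G=1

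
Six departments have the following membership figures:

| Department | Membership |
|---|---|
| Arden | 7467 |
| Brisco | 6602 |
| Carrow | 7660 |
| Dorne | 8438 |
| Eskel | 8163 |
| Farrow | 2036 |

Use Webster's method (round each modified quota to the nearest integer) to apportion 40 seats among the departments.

Arden 7, Brisco 7, Carrow 8, Dorne 8, Eskel 8, Farrow 2

Standard divisor 40366/40 ≈ 1009.15; standard quotas: Arden 7.399, Brisco 6.542, Carrow 7.591, Dorne 8.361, Eskel 8.089, Farrow 2.018.
Rounding to the nearest integer gives Arden 7, Brisco 7, Carrow 8, Dorne 8, Eskel 8, Farrow 2 — total 40, matching the house size, so no adjustment is needed.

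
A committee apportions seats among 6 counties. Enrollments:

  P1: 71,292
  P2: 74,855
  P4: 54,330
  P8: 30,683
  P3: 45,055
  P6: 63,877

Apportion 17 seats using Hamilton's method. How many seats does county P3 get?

Total 340092; standard divisor 340092/17 ≈ 20005.412.
Standard quotas: P1 3.5636, P2 3.7417, P4 2.7158, P8 1.5337, P3 2.2521, P6 3.1930.
Lower quotas: P1 3, P2 3, P4 2, P8 1, P3 2, P6 3 (sum 14, leaving 3 seats).
Remainders in descending order: P2 0.7417, P4 0.7158, P1 0.5636, P8 0.5337, P3 0.2521, P6 0.1930.
Largest remainders: P2, P4, P1 receive the extra seats.
P3 receives 2.

2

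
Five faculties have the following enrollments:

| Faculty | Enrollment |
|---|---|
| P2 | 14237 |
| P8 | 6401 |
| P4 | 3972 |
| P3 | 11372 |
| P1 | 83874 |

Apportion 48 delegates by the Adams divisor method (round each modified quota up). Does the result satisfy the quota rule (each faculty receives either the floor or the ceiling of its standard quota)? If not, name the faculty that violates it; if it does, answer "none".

P1

Standard quotas: P2 5.702, P8 2.563, P4 1.591, P3 4.554, P1 33.590.
Adams allocation: P2 6, P8 3, P4 2, P3 5, P1 32.
P1 has quota 33.590 (lower 33, upper 34) but receives 32 — outside the quota interval.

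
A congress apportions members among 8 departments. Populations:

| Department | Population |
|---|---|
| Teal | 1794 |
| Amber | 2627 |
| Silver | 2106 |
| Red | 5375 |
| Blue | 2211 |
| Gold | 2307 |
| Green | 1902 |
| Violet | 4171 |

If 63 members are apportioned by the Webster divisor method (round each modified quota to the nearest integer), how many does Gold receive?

Standard divisor 22493/63 ≈ 357.032; standard quotas: Teal 5.025, Amber 7.358, Silver 5.899, Red 15.055, Blue 6.193, Gold 6.462, Green 5.327, Violet 11.682.
Rounding to the nearest integer gives 5, 7, 6, 15, 6, 6, 5, 12 = 62 seats, so the divisor must be adjusted.
With modified divisor 353: modified quotas Teal 5.082, Amber 7.442, Silver 5.966, Red 15.227, Blue 6.263, Gold 6.535, Green 5.388, Violet 11.816.
Rounding to the nearest integer: Teal 5, Amber 7, Silver 6, Red 15, Blue 6, Gold 7, Green 5, Violet 12 (total 63).
Gold receives 7.

7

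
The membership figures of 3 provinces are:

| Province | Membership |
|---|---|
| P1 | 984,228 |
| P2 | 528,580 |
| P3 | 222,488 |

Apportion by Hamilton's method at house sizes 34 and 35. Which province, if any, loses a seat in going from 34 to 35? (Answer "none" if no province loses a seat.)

P3

At 34 seats: P1 19, P2 10, P3 5.
At 35 seats: P1 20, P2 11, P3 4.
P3 drops from 5 to 4.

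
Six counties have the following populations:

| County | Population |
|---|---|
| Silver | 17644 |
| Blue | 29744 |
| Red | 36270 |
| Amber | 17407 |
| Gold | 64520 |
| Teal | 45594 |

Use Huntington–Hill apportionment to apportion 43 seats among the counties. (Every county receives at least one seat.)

With divisor 4936: modified quotas Silver 3.575, Blue 6.026, Red 7.348, Amber 3.527, Gold 13.071, Teal 9.237.
Geometric-mean thresholds: Silver √(3·4)=3.464, Blue √(6·7)=6.481, Red √(7·8)=7.483, Amber √(3·4)=3.464, Gold √(13·14)=13.491, Teal √(9·10)=9.487.
Each quota rounded against its threshold gives Silver 4, Blue 6, Red 7, Amber 4, Gold 13, Teal 9 (total 43).

Silver=4, Blue=6, Red=7, Amber=4, Gold=13, Teal=9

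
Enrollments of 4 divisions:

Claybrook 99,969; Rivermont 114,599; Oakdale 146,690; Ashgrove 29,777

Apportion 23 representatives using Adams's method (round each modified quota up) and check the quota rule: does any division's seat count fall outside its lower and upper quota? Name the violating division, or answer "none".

Standard quotas: Claybrook 5.880, Rivermont 6.741, Oakdale 8.628, Ashgrove 1.751.
Adams allocation: Claybrook 6, Rivermont 7, Oakdale 8, Ashgrove 2.
Every allocation lies between the lower and upper quota.

none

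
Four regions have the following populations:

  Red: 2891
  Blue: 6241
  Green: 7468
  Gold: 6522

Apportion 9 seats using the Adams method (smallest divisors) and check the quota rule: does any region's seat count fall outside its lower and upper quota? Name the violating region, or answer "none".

Standard quotas: Red 1.125, Blue 2.429, Green 2.907, Gold 2.539.
Adams allocation: Red 1, Blue 2, Green 3, Gold 3.
Every allocation lies between the lower and upper quota.

none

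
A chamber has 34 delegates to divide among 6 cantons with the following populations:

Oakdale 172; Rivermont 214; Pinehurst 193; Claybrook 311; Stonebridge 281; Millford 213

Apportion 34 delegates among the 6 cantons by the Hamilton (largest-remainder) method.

Oakdale 4, Rivermont 5, Pinehurst 5, Claybrook 8, Stonebridge 7, Millford 5

Total 1384; standard divisor 1384/34 ≈ 40.706.
Standard quotas: Oakdale 4.225, Rivermont 5.257, Pinehurst 4.741, Claybrook 7.640, Stonebridge 6.903, Millford 5.233.
Lower quotas: Oakdale 4, Rivermont 5, Pinehurst 4, Claybrook 7, Stonebridge 6, Millford 5 (sum 31, leaving 3 seats).
Remainders in descending order: Stonebridge 0.903, Pinehurst 0.741, Claybrook 0.640, Rivermont 0.257, Millford 0.233, Oakdale 0.225.
The surplus seats go to Stonebridge, Pinehurst, Claybrook.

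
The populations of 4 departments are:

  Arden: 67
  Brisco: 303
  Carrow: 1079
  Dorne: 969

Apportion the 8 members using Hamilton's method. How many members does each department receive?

Arden 0, Brisco 1, Carrow 4, Dorne 3

Total 2418; standard divisor 2418/8 ≈ 302.25.
Standard quotas: Arden 0.222, Brisco 1.002, Carrow 3.570, Dorne 3.206.
Lower quotas: Arden 0, Brisco 1, Carrow 3, Dorne 3 (sum 7, leaving 1 seat).
Remainders in descending order: Carrow 0.570, Arden 0.222, Dorne 0.206, Brisco 0.002.
Largest remainder: Carrow receives the extra seat.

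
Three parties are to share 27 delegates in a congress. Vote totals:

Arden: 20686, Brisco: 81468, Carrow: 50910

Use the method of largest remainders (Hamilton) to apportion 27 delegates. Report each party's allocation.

Arden 4, Brisco 14, Carrow 9

Total 153064; standard divisor 153064/27 ≈ 5669.037.
Standard quotas: Arden 3.6489, Brisco 14.3707, Carrow 8.9804.
Lower quotas: Arden 3, Brisco 14, Carrow 8 (sum 25, leaving 2 seats).
Remainders in descending order: Carrow 0.9804, Arden 0.6489, Brisco 0.3707.
Largest remainders: Carrow, Arden receive the extra seats.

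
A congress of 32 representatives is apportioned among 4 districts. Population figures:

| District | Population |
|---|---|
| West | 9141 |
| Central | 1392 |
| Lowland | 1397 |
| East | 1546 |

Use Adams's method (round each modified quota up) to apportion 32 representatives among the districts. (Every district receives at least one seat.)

Standard divisor 13476/32 ≈ 421.125; standard quotas: West 21.706, Central 3.305, Lowland 3.317, East 3.671.
Rounding up gives 22, 4, 4, 4 = 34 seats, so the divisor must be adjusted.
With modified divisor 460: modified quotas West 19.872, Central 3.026, Lowland 3.037, East 3.361.
Rounding up: West 20, Central 4, Lowland 4, East 4 (total 32).

West 20; Central 4; Lowland 4; East 4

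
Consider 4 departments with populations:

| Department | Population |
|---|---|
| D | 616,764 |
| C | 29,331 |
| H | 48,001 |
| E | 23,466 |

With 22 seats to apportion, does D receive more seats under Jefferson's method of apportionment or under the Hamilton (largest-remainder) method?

Jefferson

Jefferson: D 21, C 0, H 1, E 0.
Hamilton: D 19, C 1, H 1, E 1.
D gets 21 under Jefferson and 19 under Hamilton.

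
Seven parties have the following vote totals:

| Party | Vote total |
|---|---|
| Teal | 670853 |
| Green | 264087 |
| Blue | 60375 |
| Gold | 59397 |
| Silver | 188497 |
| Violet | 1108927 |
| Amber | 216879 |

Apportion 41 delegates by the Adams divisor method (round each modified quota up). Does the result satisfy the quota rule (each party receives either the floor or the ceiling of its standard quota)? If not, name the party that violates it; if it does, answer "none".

none

Standard quotas: Teal 10.706, Green 4.215, Blue 0.964, Gold 0.948, Silver 3.008, Violet 17.698, Amber 3.461.
Adams allocation: Teal 11, Green 4, Blue 1, Gold 1, Silver 3, Violet 17, Amber 4.
Every allocation lies between the lower and upper quota.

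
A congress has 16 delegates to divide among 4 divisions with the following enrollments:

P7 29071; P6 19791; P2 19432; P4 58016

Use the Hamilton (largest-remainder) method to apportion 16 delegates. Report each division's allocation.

The standard divisor is 126310/16 ≈ 7894.375.
Standard quotas: P7 3.6825, P6 2.5070, P2 2.4615, P4 7.3490.
Lower quotas: P7 3, P6 2, P2 2, P4 7 (sum 14, leaving 2 seats).
Remainders in descending order: P7 0.6825, P6 0.5070, P2 0.4615, P4 0.3490.
Largest remainders: P7, P6 receive the extra seats.

P7 4, P6 3, P2 2, P4 7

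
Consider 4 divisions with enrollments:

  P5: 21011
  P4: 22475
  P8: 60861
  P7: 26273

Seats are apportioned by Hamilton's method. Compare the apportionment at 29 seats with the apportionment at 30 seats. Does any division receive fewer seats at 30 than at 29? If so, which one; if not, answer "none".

none

At 29 seats: P5 5, P4 5, P8 13, P7 6.
At 30 seats: P5 5, P4 5, P8 14, P7 6.
No division's allocation decreased.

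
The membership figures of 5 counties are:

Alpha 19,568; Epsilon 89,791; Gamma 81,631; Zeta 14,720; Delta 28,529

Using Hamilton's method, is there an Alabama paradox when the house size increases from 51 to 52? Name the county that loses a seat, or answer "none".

none

At 51 seats: Alpha 4, Epsilon 20, Gamma 18, Zeta 3, Delta 6.
At 52 seats: Alpha 5, Epsilon 20, Gamma 18, Zeta 3, Delta 6.
No county's allocation decreased.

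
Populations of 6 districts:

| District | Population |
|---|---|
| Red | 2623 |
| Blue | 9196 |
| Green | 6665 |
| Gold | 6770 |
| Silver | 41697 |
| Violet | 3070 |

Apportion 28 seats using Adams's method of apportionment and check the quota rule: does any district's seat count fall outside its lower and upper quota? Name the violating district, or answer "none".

Standard quotas: Red 1.049, Blue 3.677, Green 2.665, Gold 2.707, Silver 16.674, Violet 1.228.
Adams allocation: Red 1, Blue 4, Green 3, Gold 3, Silver 15, Violet 2.
Silver has quota 16.674 (lower 16, upper 17) but receives 15 — outside the quota interval.

Silver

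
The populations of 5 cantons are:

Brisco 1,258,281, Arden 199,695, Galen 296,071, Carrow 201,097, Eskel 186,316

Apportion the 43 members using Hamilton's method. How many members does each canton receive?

The standard divisor is 2141460/43 ≈ 49801.395.
Standard quotas: Brisco 25.2660, Arden 4.0098, Galen 5.9450, Carrow 4.0380, Eskel 3.7412.
Lower quotas: Brisco 25, Arden 4, Galen 5, Carrow 4, Eskel 3 (sum 41, leaving 2 seats).
Remainders in descending order: Galen 0.9450, Eskel 0.7412, Brisco 0.2660, Carrow 0.0380, Arden 0.0098.
The surplus seats go to Galen, Eskel.

Brisco=25, Arden=4, Galen=6, Carrow=4, Eskel=4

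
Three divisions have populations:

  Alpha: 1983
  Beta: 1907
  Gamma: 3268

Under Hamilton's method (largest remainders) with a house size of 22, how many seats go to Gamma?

10

Total 7158; standard divisor 7158/22 ≈ 325.364.
Standard quotas: Alpha 6.095, Beta 5.861, Gamma 10.044.
Lower quotas: Alpha 6, Beta 5, Gamma 10 (sum 21, leaving 1 seat).
Remainders in descending order: Beta 0.861, Alpha 0.095, Gamma 0.044.
The surplus seat goes to Beta.
Gamma receives 10.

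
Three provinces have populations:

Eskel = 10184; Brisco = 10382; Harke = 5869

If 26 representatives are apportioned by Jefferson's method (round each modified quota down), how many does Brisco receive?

10

Standard divisor 26435/26 ≈ 1016.731; standard quotas: Eskel 10.016, Brisco 10.211, Harke 5.772.
Rounding down gives 10, 10, 5 = 25 seats, so the divisor must be adjusted.
With modified divisor 960: modified quotas Eskel 10.608, Brisco 10.815, Harke 6.114.
Rounding down: Eskel 10, Brisco 10, Harke 6 (total 26).
Brisco receives 10.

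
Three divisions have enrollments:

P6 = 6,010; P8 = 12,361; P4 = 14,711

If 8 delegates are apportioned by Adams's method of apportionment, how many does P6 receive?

2

Standard divisor 33082/8 ≈ 4135.25; standard quotas: P6 1.453, P8 2.989, P4 3.557.
Rounding up gives 2, 3, 4 = 9 seats, so the divisor must be adjusted.
With modified divisor 5500: modified quotas P6 1.093, P8 2.247, P4 2.675.
Rounding up: P6 2, P8 3, P4 3 (total 8).
P6 receives 2.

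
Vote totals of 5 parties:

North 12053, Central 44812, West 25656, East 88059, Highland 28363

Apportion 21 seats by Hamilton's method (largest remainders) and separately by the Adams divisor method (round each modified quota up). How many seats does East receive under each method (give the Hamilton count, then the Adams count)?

9 and 8

Hamilton: North 1, Central 5, West 3, East 9, Highland 3.
Adams: North 2, Central 5, West 3, East 8, Highland 3.
East gets 9 under Hamilton and 8 under Adams.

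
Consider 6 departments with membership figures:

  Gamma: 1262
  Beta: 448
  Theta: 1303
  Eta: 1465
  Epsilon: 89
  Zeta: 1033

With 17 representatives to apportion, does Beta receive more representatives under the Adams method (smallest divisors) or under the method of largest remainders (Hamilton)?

Adams: Gamma 3, Beta 2, Theta 4, Eta 4, Epsilon 1, Zeta 3.
Hamilton: Gamma 4, Beta 1, Theta 4, Eta 5, Epsilon 0, Zeta 3.
Beta gets 2 under Adams and 1 under Hamilton.

Adams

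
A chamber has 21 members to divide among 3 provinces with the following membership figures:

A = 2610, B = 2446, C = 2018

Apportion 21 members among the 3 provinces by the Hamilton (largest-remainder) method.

The standard divisor is 7074/21 ≈ 336.857.
Standard quotas: A 7.748, B 7.261, C 5.991.
Lower quotas: A 7, B 7, C 5 (sum 19, leaving 2 seats).
Remainders in descending order: C 0.991, A 0.748, B 0.261.
The surplus seats go to C, A.

A=8; B=7; C=6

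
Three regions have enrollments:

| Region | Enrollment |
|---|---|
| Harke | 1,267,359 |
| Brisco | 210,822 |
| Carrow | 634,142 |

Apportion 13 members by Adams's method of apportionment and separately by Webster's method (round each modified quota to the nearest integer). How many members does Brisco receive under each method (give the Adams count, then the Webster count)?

2 and 1

Adams: Harke 7, Brisco 2, Carrow 4.
Webster: Harke 8, Brisco 1, Carrow 4.
Brisco gets 2 under Adams and 1 under Webster.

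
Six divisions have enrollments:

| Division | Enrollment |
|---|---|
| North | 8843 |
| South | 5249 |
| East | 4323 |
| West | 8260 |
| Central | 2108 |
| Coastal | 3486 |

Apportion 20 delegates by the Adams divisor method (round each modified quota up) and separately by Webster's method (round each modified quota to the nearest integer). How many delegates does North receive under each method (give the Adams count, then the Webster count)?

Adams: North 5, South 3, East 3, West 5, Central 2, Coastal 2.
Webster: North 6, South 3, East 3, West 5, Central 1, Coastal 2.
North gets 5 under Adams and 6 under Webster.

5 and 6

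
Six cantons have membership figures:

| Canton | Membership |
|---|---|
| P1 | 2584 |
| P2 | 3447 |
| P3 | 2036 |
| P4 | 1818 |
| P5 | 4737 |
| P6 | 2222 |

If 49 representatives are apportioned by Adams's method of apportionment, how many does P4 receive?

Standard divisor 16844/49 ≈ 343.755; standard quotas: P1 7.517, P2 10.027, P3 5.923, P4 5.289, P5 13.780, P6 6.464.
Rounding up gives 8, 11, 6, 6, 14, 7 = 52 seats, so the divisor must be adjusted.
With modified divisor 367: modified quotas P1 7.041, P2 9.392, P3 5.548, P4 4.954, P5 12.907, P6 6.054.
Rounding up: P1 8, P2 10, P3 6, P4 5, P5 13, P6 7 (total 49).
P4 receives 5.

5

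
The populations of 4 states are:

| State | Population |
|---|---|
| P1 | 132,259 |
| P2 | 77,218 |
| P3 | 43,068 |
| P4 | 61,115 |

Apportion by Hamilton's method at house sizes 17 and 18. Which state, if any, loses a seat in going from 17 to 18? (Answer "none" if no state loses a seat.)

At 17 seats: P1 7, P2 4, P3 3, P4 3.
At 18 seats: P1 8, P2 4, P3 2, P4 4.
P3 drops from 3 to 2.

P3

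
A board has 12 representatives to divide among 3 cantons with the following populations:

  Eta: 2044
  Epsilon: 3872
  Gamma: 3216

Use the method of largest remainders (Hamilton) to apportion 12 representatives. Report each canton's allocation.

Eta: 3, Epsilon: 5, Gamma: 4

Standard divisor: 9132 ÷ 12 = 761.
Standard quotas: Eta 2.686, Epsilon 5.088, Gamma 4.226.
Lower quotas: Eta 2, Epsilon 5, Gamma 4 (sum 11, leaving 1 seat).
Remainders in descending order: Eta 0.686, Gamma 0.226, Epsilon 0.088.
The surplus seat goes to Eta.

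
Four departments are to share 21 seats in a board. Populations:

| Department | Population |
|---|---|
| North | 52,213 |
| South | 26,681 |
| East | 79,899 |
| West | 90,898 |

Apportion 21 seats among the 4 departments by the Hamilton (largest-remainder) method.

North: 4; South: 2; East: 7; West: 8

The standard divisor is 249691/21 ≈ 11890.048.
Standard quotas: North 4.3913, South 2.2440, East 6.7198, West 7.6449.
Lower quotas: North 4, South 2, East 6, West 7 (sum 19, leaving 2 seats).
Remainders in descending order: East 0.7198, West 0.6449, North 0.3913, South 0.2440.
The surplus seats go to East, West.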